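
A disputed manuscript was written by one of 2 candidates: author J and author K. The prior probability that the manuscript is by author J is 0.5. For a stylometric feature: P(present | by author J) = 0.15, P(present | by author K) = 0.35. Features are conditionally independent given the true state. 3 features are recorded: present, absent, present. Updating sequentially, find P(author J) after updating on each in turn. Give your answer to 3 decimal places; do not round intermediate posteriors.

0.194

Apply Bayes' rule sequentially, carrying P(author J) forward.
After 'present': P(author J) = 0.15·0.5000 / (0.15·0.5000 + 0.35·0.5000) ≈ 0.3000
After 'absent': P(author J) = 0.85·0.3000 / (0.85·0.3000 + 0.65·0.7000) ≈ 0.3592
After 'present': P(author J) = 0.15·0.3592 / (0.15·0.3592 + 0.35·0.6408) ≈ 0.1937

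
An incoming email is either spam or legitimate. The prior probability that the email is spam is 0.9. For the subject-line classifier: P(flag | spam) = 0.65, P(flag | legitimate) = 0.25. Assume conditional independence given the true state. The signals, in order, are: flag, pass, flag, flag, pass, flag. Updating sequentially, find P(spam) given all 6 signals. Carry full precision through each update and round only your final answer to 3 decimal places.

0.989

After 'flag': P(spam) = 0.65·0.9000 / (0.65·0.9000 + 0.25·0.1000) ≈ 0.9590
After 'pass': P(spam) = 0.35·0.9590 / (0.35·0.9590 + 0.75·0.0410) ≈ 0.9161
After 'flag': P(spam) = 0.65·0.9161 / (0.65·0.9161 + 0.25·0.0839) ≈ 0.9660
After 'flag': P(spam) = 0.65·0.9660 / (0.65·0.9660 + 0.25·0.0340) ≈ 0.9866
After 'pass': P(spam) = 0.35·0.9866 / (0.35·0.9866 + 0.75·0.0134) ≈ 0.9718
After 'flag': P(spam) = 0.65·0.9718 / (0.65·0.9718 + 0.25·0.0282) ≈ 0.9890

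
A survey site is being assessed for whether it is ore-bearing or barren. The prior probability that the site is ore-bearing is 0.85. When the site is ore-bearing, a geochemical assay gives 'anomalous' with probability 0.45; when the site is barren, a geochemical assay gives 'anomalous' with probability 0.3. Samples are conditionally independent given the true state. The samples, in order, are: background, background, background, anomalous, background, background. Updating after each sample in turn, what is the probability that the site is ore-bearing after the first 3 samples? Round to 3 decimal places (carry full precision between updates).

0.733

After 'background': P(ore) = 0.55·0.8500 / (0.55·0.8500 + 0.7·0.1500) ≈ 0.8166
After 'background': P(ore) = 0.55·0.8166 / (0.55·0.8166 + 0.7·0.1834) ≈ 0.7777
After 'background': P(ore) = 0.55·0.7777 / (0.55·0.7777 + 0.7·0.2223) ≈ 0.7332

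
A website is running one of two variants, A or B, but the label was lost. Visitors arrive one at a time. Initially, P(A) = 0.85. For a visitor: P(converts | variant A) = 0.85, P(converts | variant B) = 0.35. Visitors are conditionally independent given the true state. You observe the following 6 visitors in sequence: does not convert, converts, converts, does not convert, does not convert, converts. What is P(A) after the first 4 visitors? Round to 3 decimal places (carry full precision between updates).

After 'does not convert': P(A) = 0.15·0.8500 / (0.15·0.8500 + 0.65·0.1500) ≈ 0.5667
After 'converts': P(A) = 0.85·0.5667 / (0.85·0.5667 + 0.35·0.4333) ≈ 0.7605
After 'converts': P(A) = 0.85·0.7605 / (0.85·0.7605 + 0.35·0.2395) ≈ 0.8852
After 'does not convert': P(A) = 0.15·0.8852 / (0.15·0.8852 + 0.65·0.1148) ≈ 0.6403

0.640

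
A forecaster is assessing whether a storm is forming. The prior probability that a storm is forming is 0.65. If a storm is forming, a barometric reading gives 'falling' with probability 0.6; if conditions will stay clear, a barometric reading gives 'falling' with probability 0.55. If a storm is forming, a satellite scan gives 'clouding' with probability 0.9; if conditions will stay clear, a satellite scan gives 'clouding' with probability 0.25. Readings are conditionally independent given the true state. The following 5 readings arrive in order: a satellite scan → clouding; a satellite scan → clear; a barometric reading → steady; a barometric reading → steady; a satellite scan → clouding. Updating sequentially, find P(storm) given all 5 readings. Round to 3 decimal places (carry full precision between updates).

0.717

After a satellite scan='clouding': P(storm) = 0.9·0.6500 / (0.9·0.6500 + 0.25·0.3500) ≈ 0.8699
After a satellite scan='clear': P(storm) = 0.1·0.8699 / (0.1·0.8699 + 0.75·0.1301) ≈ 0.4713
After a barometric reading='steady': P(storm) = 0.4·0.4713 / (0.4·0.4713 + 0.45·0.5287) ≈ 0.4421
After a barometric reading='steady': P(storm) = 0.4·0.4421 / (0.4·0.4421 + 0.45·0.5579) ≈ 0.4133
After a satellite scan='clouding': P(storm) = 0.9·0.4133 / (0.9·0.4133 + 0.25·0.5867) ≈ 0.7172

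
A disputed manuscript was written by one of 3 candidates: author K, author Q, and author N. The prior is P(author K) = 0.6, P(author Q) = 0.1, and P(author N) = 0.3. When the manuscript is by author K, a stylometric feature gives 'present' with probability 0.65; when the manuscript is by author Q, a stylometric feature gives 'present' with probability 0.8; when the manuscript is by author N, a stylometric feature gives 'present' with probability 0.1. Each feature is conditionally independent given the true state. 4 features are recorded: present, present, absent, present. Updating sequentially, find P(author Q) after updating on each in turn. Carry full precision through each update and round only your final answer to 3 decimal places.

After 'present': normaliser = 0.65·0.6000 + 0.8·0.1000 + 0.1·0.3000; P(author K) ≈ 0.7800, P(author Q) ≈ 0.1600, P(author N) ≈ 0.0600
After 'present': normaliser = 0.65·0.7800 + 0.8·0.1600 + 0.1·0.0600; P(author K) ≈ 0.7910, P(author Q) ≈ 0.1997, P(author N) ≈ 0.0094
After 'absent': normaliser = 0.35·0.7910 + 0.2·0.1997 + 0.9·0.0094; P(author K) ≈ 0.8513, P(author Q) ≈ 0.1228, P(author N) ≈ 0.0259
After 'present': normaliser = 0.65·0.8513 + 0.8·0.1228 + 0.1·0.0259; P(author K) ≈ 0.8459, P(author Q) ≈ 0.1502, P(author N) ≈ 0.0040

0.150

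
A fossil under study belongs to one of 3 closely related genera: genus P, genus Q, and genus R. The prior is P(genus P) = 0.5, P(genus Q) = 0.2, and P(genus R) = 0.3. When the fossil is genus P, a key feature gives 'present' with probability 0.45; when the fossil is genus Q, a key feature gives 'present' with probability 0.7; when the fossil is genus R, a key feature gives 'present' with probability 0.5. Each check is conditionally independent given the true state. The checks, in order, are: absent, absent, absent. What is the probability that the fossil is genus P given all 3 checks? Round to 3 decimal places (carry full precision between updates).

0.660

Apply Bayes' rule sequentially, carrying P(genus P) forward.
After 'absent': normaliser = 0.55·0.5000 + 0.3·0.2000 + 0.5·0.3000; P(genus P) ≈ 0.5670, P(genus Q) ≈ 0.1237, P(genus R) ≈ 0.3093
After 'absent': normaliser = 0.55·0.5670 + 0.3·0.1237 + 0.5·0.3093; P(genus P) ≈ 0.6192, P(genus Q) ≈ 0.0737, P(genus R) ≈ 0.3071
After 'absent': normaliser = 0.55·0.6192 + 0.3·0.0737 + 0.5·0.3071; P(genus P) ≈ 0.6598, P(genus Q) ≈ 0.0428, P(genus R) ≈ 0.2974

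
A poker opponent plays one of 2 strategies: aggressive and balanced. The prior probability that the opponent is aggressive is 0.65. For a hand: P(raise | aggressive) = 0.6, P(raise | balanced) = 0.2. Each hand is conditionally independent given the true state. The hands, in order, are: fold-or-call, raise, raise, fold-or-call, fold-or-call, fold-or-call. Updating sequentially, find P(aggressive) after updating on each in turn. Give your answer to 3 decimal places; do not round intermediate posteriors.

After 'fold-or-call': P(aggressive) = 0.4·0.6500 / (0.4·0.6500 + 0.8·0.3500) ≈ 0.4815
After 'raise': P(aggressive) = 0.6·0.4815 / (0.6·0.4815 + 0.2·0.5185) ≈ 0.7358
After 'raise': P(aggressive) = 0.6·0.7358 / (0.6·0.7358 + 0.2·0.2642) ≈ 0.8931
After 'fold-or-call': P(aggressive) = 0.4·0.8931 / (0.4·0.8931 + 0.8·0.1069) ≈ 0.8069
After 'fold-or-call': P(aggressive) = 0.4·0.8069 / (0.4·0.8069 + 0.8·0.1931) ≈ 0.6763
After 'fold-or-call': P(aggressive) = 0.4·0.6763 / (0.4·0.6763 + 0.8·0.3237) ≈ 0.5109

0.511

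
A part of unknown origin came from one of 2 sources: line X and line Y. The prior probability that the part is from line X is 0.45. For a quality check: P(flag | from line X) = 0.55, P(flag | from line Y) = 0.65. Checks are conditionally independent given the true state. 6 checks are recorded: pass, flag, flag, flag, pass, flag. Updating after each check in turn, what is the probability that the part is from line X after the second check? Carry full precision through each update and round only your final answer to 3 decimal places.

After 'pass': P(line X) = 0.45·0.4500 / (0.45·0.4500 + 0.35·0.5500) ≈ 0.5127
After 'flag': P(line X) = 0.55·0.5127 / (0.55·0.5127 + 0.65·0.4873) ≈ 0.4709

0.471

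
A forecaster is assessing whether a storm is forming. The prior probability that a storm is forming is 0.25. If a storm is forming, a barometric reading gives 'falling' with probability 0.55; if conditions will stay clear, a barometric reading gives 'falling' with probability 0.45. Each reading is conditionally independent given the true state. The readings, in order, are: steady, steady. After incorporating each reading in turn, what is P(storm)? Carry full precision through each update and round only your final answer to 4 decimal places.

0.1824

Each posterior becomes the prior for the next update.
After 'steady': P(storm) = 0.45·0.2500 / (0.45·0.2500 + 0.55·0.7500) ≈ 0.2143
After 'steady': P(storm) = 0.45·0.2143 / (0.45·0.2143 + 0.55·0.7857) ≈ 0.1824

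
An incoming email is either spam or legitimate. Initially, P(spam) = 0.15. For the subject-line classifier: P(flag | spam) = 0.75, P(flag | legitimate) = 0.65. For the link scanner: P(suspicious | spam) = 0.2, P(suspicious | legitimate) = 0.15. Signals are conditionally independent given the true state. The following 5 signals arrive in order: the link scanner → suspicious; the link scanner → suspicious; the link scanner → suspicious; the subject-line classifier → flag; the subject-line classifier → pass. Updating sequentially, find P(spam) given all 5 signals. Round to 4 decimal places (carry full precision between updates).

0.2564

After the link scanner='suspicious': P(spam) = 0.2·0.1500 / (0.2·0.1500 + 0.15·0.8500) ≈ 0.1905
After the link scanner='suspicious': P(spam) = 0.2·0.1905 / (0.2·0.1905 + 0.15·0.8095) ≈ 0.2388
After the link scanner='suspicious': P(spam) = 0.2·0.2388 / (0.2·0.2388 + 0.15·0.7612) ≈ 0.2949
After the subject-line classifier='flag': P(spam) = 0.75·0.2949 / (0.75·0.2949 + 0.65·0.7051) ≈ 0.3255
After the subject-line classifier='pass': P(spam) = 0.25·0.3255 / (0.25·0.3255 + 0.35·0.6745) ≈ 0.2564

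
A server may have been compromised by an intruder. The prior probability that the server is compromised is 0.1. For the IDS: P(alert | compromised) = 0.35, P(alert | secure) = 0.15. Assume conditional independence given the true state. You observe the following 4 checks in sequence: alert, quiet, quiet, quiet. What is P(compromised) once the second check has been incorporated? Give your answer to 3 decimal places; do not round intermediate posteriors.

0.165

After 'alert': P(compromised) = 0.35·0.1000 / (0.35·0.1000 + 0.15·0.9000) ≈ 0.2059
After 'quiet': P(compromised) = 0.65·0.2059 / (0.65·0.2059 + 0.85·0.7941) ≈ 0.1655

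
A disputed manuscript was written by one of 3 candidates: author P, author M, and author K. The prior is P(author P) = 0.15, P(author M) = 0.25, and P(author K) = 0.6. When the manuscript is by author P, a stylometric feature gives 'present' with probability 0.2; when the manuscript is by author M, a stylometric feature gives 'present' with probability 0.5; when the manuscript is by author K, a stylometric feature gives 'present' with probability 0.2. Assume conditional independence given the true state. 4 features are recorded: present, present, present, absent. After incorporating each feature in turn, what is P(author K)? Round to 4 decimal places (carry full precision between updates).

0.1880

After 'present': normaliser = 0.2·0.1500 + 0.5·0.2500 + 0.2·0.6000; P(author P) ≈ 0.1091, P(author M) ≈ 0.4545, P(author K) ≈ 0.4364
After 'present': normaliser = 0.2·0.1091 + 0.5·0.4545 + 0.2·0.4364; P(author P) ≈ 0.0649, P(author M) ≈ 0.6757, P(author K) ≈ 0.2595
After 'present': normaliser = 0.2·0.0649 + 0.5·0.6757 + 0.2·0.2595; P(author P) ≈ 0.0322, P(author M) ≈ 0.8389, P(author K) ≈ 0.1289
After 'absent': normaliser = 0.8·0.0322 + 0.5·0.8389 + 0.8·0.1289; P(author P) ≈ 0.0470, P(author M) ≈ 0.7650, P(author K) ≈ 0.1880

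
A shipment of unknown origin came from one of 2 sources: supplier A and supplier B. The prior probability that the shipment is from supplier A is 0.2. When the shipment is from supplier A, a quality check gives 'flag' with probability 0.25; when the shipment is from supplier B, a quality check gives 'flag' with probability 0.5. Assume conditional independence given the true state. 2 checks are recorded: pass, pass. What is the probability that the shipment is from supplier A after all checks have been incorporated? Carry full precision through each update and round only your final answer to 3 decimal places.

0.360

After 'pass': P(supplier A) = 0.75·0.2000 / (0.75·0.2000 + 0.5·0.8000) ≈ 0.2727
After 'pass': P(supplier A) = 0.75·0.2727 / (0.75·0.2727 + 0.5·0.7273) ≈ 0.3600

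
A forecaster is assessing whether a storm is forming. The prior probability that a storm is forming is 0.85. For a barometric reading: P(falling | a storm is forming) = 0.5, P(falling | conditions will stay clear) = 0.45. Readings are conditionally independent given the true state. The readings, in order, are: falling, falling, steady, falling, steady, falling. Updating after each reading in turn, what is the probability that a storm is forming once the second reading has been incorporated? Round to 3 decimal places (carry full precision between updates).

After 'falling': P(storm) = 0.5·0.8500 / (0.5·0.8500 + 0.45·0.1500) ≈ 0.8629
After 'falling': P(storm) = 0.5·0.8629 / (0.5·0.8629 + 0.45·0.1371) ≈ 0.8749

0.875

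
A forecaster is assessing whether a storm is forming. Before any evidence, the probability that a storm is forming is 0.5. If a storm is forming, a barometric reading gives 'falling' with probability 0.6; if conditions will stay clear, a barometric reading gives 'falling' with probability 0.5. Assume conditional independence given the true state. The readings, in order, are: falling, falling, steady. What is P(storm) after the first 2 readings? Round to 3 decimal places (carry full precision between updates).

After 'falling': P(storm) = 0.6·0.5000 / (0.6·0.5000 + 0.5·0.5000) ≈ 0.5455
After 'falling': P(storm) = 0.6·0.5455 / (0.6·0.5455 + 0.5·0.4545) ≈ 0.5902

0.590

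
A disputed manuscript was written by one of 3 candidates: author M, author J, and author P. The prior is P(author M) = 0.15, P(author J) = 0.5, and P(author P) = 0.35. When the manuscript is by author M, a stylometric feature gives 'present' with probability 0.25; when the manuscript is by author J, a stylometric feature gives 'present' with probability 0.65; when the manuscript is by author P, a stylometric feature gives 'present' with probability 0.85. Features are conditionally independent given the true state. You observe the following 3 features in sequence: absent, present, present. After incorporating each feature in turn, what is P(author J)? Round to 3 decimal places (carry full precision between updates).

Each posterior becomes the prior for the next update.
After 'absent': normaliser = 0.75·0.1500 + 0.35·0.5000 + 0.15·0.3500; P(author M) ≈ 0.3309, P(author J) ≈ 0.5147, P(author P) ≈ 0.1544
After 'present': normaliser = 0.25·0.3309 + 0.65·0.5147 + 0.85·0.1544; P(author M) ≈ 0.1508, P(author J) ≈ 0.6099, P(author P) ≈ 0.2393
After 'present': normaliser = 0.25·0.1508 + 0.65·0.6099 + 0.85·0.2393; P(author M) ≈ 0.0591, P(author J) ≈ 0.6218, P(author P) ≈ 0.3190

0.622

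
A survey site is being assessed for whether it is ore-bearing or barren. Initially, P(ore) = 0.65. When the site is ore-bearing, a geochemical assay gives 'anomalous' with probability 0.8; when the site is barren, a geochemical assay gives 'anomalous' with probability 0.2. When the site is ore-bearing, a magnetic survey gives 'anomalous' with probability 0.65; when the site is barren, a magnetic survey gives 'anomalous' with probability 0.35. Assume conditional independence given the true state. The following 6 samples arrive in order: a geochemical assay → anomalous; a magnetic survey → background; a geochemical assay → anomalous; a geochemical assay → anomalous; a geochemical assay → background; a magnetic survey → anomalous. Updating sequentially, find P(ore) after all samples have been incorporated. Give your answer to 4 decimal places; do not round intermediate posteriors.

0.9674

Each posterior becomes the prior for the next update.
After a geochemical assay='anomalous': P(ore) = 0.8·0.6500 / (0.8·0.6500 + 0.2·0.3500) ≈ 0.8814
After a magnetic survey='background': P(ore) = 0.35·0.8814 / (0.35·0.8814 + 0.65·0.1186) ≈ 0.8000
After a geochemical assay='anomalous': P(ore) = 0.8·0.8000 / (0.8·0.8000 + 0.2·0.2000) ≈ 0.9412
After a geochemical assay='anomalous': P(ore) = 0.8·0.9412 / (0.8·0.9412 + 0.2·0.0588) ≈ 0.9846
After a geochemical assay='background': P(ore) = 0.2·0.9846 / (0.2·0.9846 + 0.8·0.0154) ≈ 0.9412
After a magnetic survey='anomalous': P(ore) = 0.65·0.9412 / (0.65·0.9412 + 0.35·0.0588) ≈ 0.9674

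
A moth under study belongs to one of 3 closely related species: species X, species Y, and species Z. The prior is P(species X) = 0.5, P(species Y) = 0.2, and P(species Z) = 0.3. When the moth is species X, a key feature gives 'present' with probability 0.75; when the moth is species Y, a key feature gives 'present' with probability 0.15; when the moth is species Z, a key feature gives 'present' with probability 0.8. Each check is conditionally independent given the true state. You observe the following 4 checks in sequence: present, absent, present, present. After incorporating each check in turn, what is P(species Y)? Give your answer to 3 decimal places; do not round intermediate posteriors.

After 'present': normaliser = 0.75·0.5000 + 0.15·0.2000 + 0.8·0.3000; P(species X) ≈ 0.5814, P(species Y) ≈ 0.0465, P(species Z) ≈ 0.3721
After 'absent': normaliser = 0.25·0.5814 + 0.85·0.0465 + 0.2·0.3721; P(species X) ≈ 0.5605, P(species Y) ≈ 0.1525, P(species Z) ≈ 0.2870
After 'present': normaliser = 0.75·0.5605 + 0.15·0.1525 + 0.8·0.2870; P(species X) ≈ 0.6248, P(species Y) ≈ 0.0340, P(species Z) ≈ 0.3412
After 'present': normaliser = 0.75·0.6248 + 0.15·0.0340 + 0.8·0.3412; P(species X) ≈ 0.6276, P(species Y) ≈ 0.0068, P(species Z) ≈ 0.3656

0.007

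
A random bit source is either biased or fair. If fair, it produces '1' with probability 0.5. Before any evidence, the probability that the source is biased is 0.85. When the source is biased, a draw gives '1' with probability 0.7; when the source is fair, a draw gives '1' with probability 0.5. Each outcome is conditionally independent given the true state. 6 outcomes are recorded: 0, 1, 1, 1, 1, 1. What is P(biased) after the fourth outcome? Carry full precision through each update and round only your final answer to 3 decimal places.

After '0': P(biased) = 0.3·0.8500 / (0.3·0.8500 + 0.5·0.1500) ≈ 0.7727
After '1': P(biased) = 0.7·0.7727 / (0.7·0.7727 + 0.5·0.2273) ≈ 0.8264
After '1': P(biased) = 0.7·0.8264 / (0.7·0.8264 + 0.5·0.1736) ≈ 0.8695
After '1': P(biased) = 0.7·0.8695 / (0.7·0.8695 + 0.5·0.1305) ≈ 0.9032

0.903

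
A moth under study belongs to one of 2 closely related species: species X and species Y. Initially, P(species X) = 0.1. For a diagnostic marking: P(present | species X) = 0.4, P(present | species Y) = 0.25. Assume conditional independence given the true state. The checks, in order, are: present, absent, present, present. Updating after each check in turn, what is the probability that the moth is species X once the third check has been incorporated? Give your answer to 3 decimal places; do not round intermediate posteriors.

0.185

Apply Bayes' rule sequentially, carrying P(species X) forward.
After 'present': P(species X) = 0.4·0.1000 / (0.4·0.1000 + 0.25·0.9000) ≈ 0.1509
After 'absent': P(species X) = 0.6·0.1509 / (0.6·0.1509 + 0.75·0.8491) ≈ 0.1245
After 'present': P(species X) = 0.4·0.1245 / (0.4·0.1245 + 0.25·0.8755) ≈ 0.1854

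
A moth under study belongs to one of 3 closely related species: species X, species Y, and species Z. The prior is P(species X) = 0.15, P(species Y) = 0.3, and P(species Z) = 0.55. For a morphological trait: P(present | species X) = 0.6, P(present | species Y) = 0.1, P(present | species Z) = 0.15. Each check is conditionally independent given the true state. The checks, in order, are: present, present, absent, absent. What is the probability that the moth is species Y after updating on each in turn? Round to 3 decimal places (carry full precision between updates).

0.121

After 'present': normaliser = 0.6·0.1500 + 0.1·0.3000 + 0.15·0.5500; P(species X) ≈ 0.4444, P(species Y) ≈ 0.1481, P(species Z) ≈ 0.4074
After 'present': normaliser = 0.6·0.4444 + 0.1·0.1481 + 0.15·0.4074; P(species X) ≈ 0.7784, P(species Y) ≈ 0.0432, P(species Z) ≈ 0.1784
After 'absent': normaliser = 0.4·0.7784 + 0.9·0.0432 + 0.85·0.1784; P(species X) ≈ 0.6204, P(species Y) ≈ 0.0775, P(species Z) ≈ 0.3021
After 'absent': normaliser = 0.4·0.6204 + 0.9·0.0775 + 0.85·0.3021; P(species X) ≈ 0.4318, P(species Y) ≈ 0.1214, P(species Z) ≈ 0.4468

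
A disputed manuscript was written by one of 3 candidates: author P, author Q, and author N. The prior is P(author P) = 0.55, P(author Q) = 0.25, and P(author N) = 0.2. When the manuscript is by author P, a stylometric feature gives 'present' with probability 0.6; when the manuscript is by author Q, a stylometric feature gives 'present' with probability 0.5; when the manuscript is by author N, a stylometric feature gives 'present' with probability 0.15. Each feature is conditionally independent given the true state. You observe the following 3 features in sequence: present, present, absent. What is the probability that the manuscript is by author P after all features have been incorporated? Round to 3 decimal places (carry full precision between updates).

0.693

After 'present': normaliser = 0.6·0.5500 + 0.5·0.2500 + 0.15·0.2000; P(author P) ≈ 0.6804, P(author Q) ≈ 0.2577, P(author N) ≈ 0.0619
After 'present': normaliser = 0.6·0.6804 + 0.5·0.2577 + 0.15·0.0619; P(author P) ≈ 0.7472, P(author Q) ≈ 0.2358, P(author N) ≈ 0.0170
After 'absent': normaliser = 0.4·0.7472 + 0.5·0.2358 + 0.85·0.0170; P(author P) ≈ 0.6931, P(author Q) ≈ 0.2735, P(author N) ≈ 0.0335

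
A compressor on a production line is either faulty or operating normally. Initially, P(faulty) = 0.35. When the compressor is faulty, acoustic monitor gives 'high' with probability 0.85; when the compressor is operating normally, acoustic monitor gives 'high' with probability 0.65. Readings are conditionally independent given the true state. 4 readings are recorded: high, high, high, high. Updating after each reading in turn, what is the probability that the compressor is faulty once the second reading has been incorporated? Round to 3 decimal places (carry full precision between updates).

0.479

Each posterior becomes the prior for the next update.
After 'high': P(faulty) = 0.85·0.3500 / (0.85·0.3500 + 0.65·0.6500) ≈ 0.4132
After 'high': P(faulty) = 0.85·0.4132 / (0.85·0.4132 + 0.65·0.5868) ≈ 0.4794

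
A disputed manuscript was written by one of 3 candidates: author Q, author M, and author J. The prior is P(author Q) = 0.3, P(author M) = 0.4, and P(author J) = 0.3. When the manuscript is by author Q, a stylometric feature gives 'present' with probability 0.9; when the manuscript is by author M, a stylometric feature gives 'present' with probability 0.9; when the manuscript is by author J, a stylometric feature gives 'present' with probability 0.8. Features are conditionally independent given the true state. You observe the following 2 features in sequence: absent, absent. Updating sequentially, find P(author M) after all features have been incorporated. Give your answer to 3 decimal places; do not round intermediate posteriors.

Each posterior becomes the prior for the next update.
After 'absent': normaliser = 0.1·0.3000 + 0.1·0.4000 + 0.2·0.3000; P(author Q) ≈ 0.2308, P(author M) ≈ 0.3077, P(author J) ≈ 0.4615
After 'absent': normaliser = 0.1·0.2308 + 0.1·0.3077 + 0.2·0.4615; P(author Q) ≈ 0.1579, P(author M) ≈ 0.2105, P(author J) ≈ 0.6316

0.211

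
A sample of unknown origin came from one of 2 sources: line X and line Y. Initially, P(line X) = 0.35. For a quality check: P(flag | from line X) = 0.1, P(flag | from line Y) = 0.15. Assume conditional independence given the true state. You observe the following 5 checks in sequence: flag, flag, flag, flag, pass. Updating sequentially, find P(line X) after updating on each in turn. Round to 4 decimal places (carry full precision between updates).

After 'flag': P(line X) = 0.1·0.3500 / (0.1·0.3500 + 0.15·0.6500) ≈ 0.2642
After 'flag': P(line X) = 0.1·0.2642 / (0.1·0.2642 + 0.15·0.7358) ≈ 0.1931
After 'flag': P(line X) = 0.1·0.1931 / (0.1·0.1931 + 0.15·0.8069) ≈ 0.1376
After 'flag': P(line X) = 0.1·0.1376 / (0.1·0.1376 + 0.15·0.8624) ≈ 0.0961
After 'pass': P(line X) = 0.9·0.0961 / (0.9·0.0961 + 0.85·0.9039) ≈ 0.1012

0.1012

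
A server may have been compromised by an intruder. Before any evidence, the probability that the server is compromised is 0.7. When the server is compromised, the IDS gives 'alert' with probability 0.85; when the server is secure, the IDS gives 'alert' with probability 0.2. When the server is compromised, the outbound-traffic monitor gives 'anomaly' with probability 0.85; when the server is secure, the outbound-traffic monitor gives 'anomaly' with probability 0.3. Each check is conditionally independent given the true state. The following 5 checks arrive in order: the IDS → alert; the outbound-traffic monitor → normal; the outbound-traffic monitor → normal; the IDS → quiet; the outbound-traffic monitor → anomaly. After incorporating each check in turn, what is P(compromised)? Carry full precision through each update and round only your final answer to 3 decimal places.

0.195

After the IDS='alert': P(compromised) = 0.85·0.7000 / (0.85·0.7000 + 0.2·0.3000) ≈ 0.9084
After the outbound-traffic monitor='normal': P(compromised) = 0.15·0.9084 / (0.15·0.9084 + 0.7·0.0916) ≈ 0.6800
After the outbound-traffic monitor='normal': P(compromised) = 0.15·0.6800 / (0.15·0.6800 + 0.7·0.3200) ≈ 0.3129
After the IDS='quiet': P(compromised) = 0.15·0.3129 / (0.15·0.3129 + 0.8·0.6871) ≈ 0.0787
After the outbound-traffic monitor='anomaly': P(compromised) = 0.85·0.0787 / (0.85·0.0787 + 0.3·0.9213) ≈ 0.1948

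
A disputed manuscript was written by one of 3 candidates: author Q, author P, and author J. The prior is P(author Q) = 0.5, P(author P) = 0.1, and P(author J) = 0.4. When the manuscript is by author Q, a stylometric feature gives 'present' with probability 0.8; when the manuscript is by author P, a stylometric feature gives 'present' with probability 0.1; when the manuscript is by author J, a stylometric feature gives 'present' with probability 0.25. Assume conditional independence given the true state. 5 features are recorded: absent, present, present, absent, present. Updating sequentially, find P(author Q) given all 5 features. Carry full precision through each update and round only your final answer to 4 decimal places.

After 'absent': normaliser = 0.2·0.5000 + 0.9·0.1000 + 0.75·0.4000; P(author Q) ≈ 0.2041, P(author P) ≈ 0.1837, P(author J) ≈ 0.6122
After 'present': normaliser = 0.8·0.2041 + 0.1·0.1837 + 0.25·0.6122; P(author Q) ≈ 0.4878, P(author P) ≈ 0.0549, P(author J) ≈ 0.4573
After 'present': normaliser = 0.8·0.4878 + 0.1·0.0549 + 0.25·0.4573; P(author Q) ≈ 0.7651, P(author P) ≈ 0.0108, P(author J) ≈ 0.2241
After 'absent': normaliser = 0.2·0.7651 + 0.9·0.0108 + 0.75·0.2241; P(author Q) ≈ 0.4626, P(author P) ≈ 0.0293, P(author J) ≈ 0.5082
After 'present': normaliser = 0.8·0.4626 + 0.1·0.0293 + 0.25·0.5082; P(author Q) ≈ 0.7401, P(author P) ≈ 0.0059, P(author J) ≈ 0.2541

0.7401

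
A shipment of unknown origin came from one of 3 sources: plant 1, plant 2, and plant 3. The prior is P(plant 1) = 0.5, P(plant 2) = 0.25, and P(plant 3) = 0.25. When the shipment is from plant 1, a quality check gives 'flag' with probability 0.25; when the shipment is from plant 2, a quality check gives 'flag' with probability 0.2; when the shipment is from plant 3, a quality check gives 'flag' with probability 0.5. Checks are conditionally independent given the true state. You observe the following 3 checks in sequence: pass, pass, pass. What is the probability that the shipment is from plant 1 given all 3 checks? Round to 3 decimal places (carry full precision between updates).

0.570

Each posterior becomes the prior for the next update.
After 'pass': normaliser = 0.75·0.5000 + 0.8·0.2500 + 0.5·0.2500; P(plant 1) ≈ 0.5357, P(plant 2) ≈ 0.2857, P(plant 3) ≈ 0.1786
After 'pass': normaliser = 0.75·0.5357 + 0.8·0.2857 + 0.5·0.1786; P(plant 1) ≈ 0.5583, P(plant 2) ≈ 0.3176, P(plant 3) ≈ 0.1241
After 'pass': normaliser = 0.75·0.5583 + 0.8·0.3176 + 0.5·0.1241; P(plant 1) ≈ 0.5698, P(plant 2) ≈ 0.3458, P(plant 3) ≈ 0.0844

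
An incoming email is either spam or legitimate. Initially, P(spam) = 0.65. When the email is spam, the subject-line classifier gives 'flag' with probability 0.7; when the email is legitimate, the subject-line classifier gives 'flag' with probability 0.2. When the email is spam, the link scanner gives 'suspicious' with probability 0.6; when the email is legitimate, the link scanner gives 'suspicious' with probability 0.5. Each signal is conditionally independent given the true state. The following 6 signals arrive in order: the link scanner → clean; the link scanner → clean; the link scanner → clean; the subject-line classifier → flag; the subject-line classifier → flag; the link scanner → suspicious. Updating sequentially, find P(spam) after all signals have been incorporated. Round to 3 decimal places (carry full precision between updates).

After the link scanner='clean': P(spam) = 0.4·0.6500 / (0.4·0.6500 + 0.5·0.3500) ≈ 0.5977
After the link scanner='clean': P(spam) = 0.4·0.5977 / (0.4·0.5977 + 0.5·0.4023) ≈ 0.5431
After the link scanner='clean': P(spam) = 0.4·0.5431 / (0.4·0.5431 + 0.5·0.4569) ≈ 0.4874
After the subject-line classifier='flag': P(spam) = 0.7·0.4874 / (0.7·0.4874 + 0.2·0.5126) ≈ 0.7689
After the subject-line classifier='flag': P(spam) = 0.7·0.7689 / (0.7·0.7689 + 0.2·0.2311) ≈ 0.9209
After the link scanner='suspicious': P(spam) = 0.6·0.9209 / (0.6·0.9209 + 0.5·0.0791) ≈ 0.9332

0.933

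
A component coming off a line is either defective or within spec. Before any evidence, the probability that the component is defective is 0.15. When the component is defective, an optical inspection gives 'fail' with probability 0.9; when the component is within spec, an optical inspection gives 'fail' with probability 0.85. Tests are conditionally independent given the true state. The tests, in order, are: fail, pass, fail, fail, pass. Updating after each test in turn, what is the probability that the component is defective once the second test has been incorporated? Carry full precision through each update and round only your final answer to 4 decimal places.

After 'fail': P(defective) = 0.9·0.1500 / (0.9·0.1500 + 0.85·0.8500) ≈ 0.1574
After 'pass': P(defective) = 0.1·0.1574 / (0.1·0.1574 + 0.15·0.8426) ≈ 0.1108

0.1108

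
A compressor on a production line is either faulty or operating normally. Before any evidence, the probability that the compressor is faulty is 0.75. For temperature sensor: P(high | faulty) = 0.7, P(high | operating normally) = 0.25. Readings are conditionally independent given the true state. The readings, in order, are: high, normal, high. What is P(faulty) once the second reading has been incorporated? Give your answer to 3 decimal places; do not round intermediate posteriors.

After 'high': P(faulty) = 0.7·0.7500 / (0.7·0.7500 + 0.25·0.2500) ≈ 0.8936
After 'normal': P(faulty) = 0.3·0.8936 / (0.3·0.8936 + 0.75·0.1064) ≈ 0.7706

0.771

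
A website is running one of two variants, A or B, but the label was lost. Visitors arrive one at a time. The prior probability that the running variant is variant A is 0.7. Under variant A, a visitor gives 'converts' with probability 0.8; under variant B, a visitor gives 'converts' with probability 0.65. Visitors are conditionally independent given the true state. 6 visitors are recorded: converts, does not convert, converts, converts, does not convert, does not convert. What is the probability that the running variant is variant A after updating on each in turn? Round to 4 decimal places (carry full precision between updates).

After 'converts': P(A) = 0.8·0.7000 / (0.8·0.7000 + 0.65·0.3000) ≈ 0.7417
After 'does not convert': P(A) = 0.2·0.7417 / (0.2·0.7417 + 0.35·0.2583) ≈ 0.6214
After 'converts': P(A) = 0.8·0.6214 / (0.8·0.6214 + 0.65·0.3786) ≈ 0.6688
After 'converts': P(A) = 0.8·0.6688 / (0.8·0.6688 + 0.65·0.3312) ≈ 0.7131
After 'does not convert': P(A) = 0.2·0.7131 / (0.2·0.7131 + 0.35·0.2869) ≈ 0.5869
After 'does not convert': P(A) = 0.2·0.5869 / (0.2·0.5869 + 0.35·0.4131) ≈ 0.4480

0.4480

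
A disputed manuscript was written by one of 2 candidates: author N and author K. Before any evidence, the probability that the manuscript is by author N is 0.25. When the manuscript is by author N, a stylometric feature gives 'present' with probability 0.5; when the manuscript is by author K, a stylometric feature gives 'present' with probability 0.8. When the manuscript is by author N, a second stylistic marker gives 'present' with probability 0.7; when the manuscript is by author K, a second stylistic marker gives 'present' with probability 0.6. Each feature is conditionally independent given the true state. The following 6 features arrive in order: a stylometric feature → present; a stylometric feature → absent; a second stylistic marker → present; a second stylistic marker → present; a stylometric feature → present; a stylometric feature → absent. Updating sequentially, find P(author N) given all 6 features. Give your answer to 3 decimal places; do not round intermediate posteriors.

0.526

After a stylometric feature='present': P(author N) = 0.5·0.2500 / (0.5·0.2500 + 0.8·0.7500) ≈ 0.1724
After a stylometric feature='absent': P(author N) = 0.5·0.1724 / (0.5·0.1724 + 0.2·0.8276) ≈ 0.3425
After a second stylistic marker='present': P(author N) = 0.7·0.3425 / (0.7·0.3425 + 0.6·0.6575) ≈ 0.3780
After a second stylistic marker='present': P(author N) = 0.7·0.3780 / (0.7·0.3780 + 0.6·0.6220) ≈ 0.4148
After a stylometric feature='present': P(author N) = 0.5·0.4148 / (0.5·0.4148 + 0.8·0.5852) ≈ 0.3070
After a stylometric feature='absent': P(author N) = 0.5·0.3070 / (0.5·0.3070 + 0.2·0.6930) ≈ 0.5255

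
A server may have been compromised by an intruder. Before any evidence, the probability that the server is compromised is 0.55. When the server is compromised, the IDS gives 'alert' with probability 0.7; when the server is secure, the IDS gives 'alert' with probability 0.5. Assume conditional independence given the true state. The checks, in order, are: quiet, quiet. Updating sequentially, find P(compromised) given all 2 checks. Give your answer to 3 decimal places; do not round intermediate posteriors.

0.306

After 'quiet': P(compromised) = 0.3·0.5500 / (0.3·0.5500 + 0.5·0.4500) ≈ 0.4231
After 'quiet': P(compromised) = 0.3·0.4231 / (0.3·0.4231 + 0.5·0.5769) ≈ 0.3056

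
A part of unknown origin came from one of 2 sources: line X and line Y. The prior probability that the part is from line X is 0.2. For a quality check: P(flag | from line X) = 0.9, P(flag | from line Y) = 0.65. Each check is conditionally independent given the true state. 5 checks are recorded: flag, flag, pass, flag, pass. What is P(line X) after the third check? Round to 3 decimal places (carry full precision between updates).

Apply Bayes' rule sequentially, carrying P(line X) forward.
After 'flag': P(line X) = 0.9·0.2000 / (0.9·0.2000 + 0.65·0.8000) ≈ 0.2571
After 'flag': P(line X) = 0.9·0.2571 / (0.9·0.2571 + 0.65·0.7429) ≈ 0.3240
After 'pass': P(line X) = 0.1·0.3240 / (0.1·0.3240 + 0.35·0.6760) ≈ 0.1204

0.120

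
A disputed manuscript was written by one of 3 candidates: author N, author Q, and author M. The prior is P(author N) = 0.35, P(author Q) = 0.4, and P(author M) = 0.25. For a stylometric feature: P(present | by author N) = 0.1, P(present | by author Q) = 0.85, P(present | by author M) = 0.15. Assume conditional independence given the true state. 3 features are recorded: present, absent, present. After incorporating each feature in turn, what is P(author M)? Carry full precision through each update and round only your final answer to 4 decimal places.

0.0932

After 'present': normaliser = 0.1·0.3500 + 0.85·0.4000 + 0.15·0.2500; P(author N) ≈ 0.0848, P(author Q) ≈ 0.8242, P(author M) ≈ 0.0909
After 'absent': normaliser = 0.9·0.0848 + 0.15·0.8242 + 0.85·0.0909; P(author N) ≈ 0.2754, P(author Q) ≈ 0.4459, P(author M) ≈ 0.2787
After 'present': normaliser = 0.1·0.2754 + 0.85·0.4459 + 0.15·0.2787; P(author N) ≈ 0.0614, P(author Q) ≈ 0.8453, P(author M) ≈ 0.0932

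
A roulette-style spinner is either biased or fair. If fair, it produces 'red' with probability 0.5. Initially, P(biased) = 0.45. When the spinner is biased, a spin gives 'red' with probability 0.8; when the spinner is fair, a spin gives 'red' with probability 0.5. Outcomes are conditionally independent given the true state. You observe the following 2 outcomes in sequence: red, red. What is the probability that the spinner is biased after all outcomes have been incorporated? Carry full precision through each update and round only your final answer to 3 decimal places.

After 'red': P(biased) = 0.8·0.4500 / (0.8·0.4500 + 0.5·0.5500) ≈ 0.5669
After 'red': P(biased) = 0.8·0.5669 / (0.8·0.5669 + 0.5·0.4331) ≈ 0.6769

0.677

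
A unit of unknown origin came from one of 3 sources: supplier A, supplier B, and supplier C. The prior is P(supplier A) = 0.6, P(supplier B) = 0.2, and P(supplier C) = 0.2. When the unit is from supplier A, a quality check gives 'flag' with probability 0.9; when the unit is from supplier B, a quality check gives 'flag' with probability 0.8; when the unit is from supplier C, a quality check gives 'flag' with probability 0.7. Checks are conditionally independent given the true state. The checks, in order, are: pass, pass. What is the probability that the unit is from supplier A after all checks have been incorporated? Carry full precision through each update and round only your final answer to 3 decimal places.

0.188

Each posterior becomes the prior for the next update.
After 'pass': normaliser = 0.1·0.6000 + 0.2·0.2000 + 0.3·0.2000; P(supplier A) ≈ 0.3750, P(supplier B) ≈ 0.2500, P(supplier C) ≈ 0.3750
After 'pass': normaliser = 0.1·0.3750 + 0.2·0.2500 + 0.3·0.3750; P(supplier A) ≈ 0.1875, P(supplier B) ≈ 0.2500, P(supplier C) ≈ 0.5625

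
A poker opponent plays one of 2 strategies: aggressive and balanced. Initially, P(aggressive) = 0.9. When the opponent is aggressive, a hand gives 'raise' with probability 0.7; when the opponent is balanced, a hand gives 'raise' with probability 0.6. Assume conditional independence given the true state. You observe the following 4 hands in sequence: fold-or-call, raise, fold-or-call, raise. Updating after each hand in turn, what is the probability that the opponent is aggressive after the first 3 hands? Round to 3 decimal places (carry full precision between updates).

0.855

Apply Bayes' rule sequentially, carrying P(aggressive) forward.
After 'fold-or-call': P(aggressive) = 0.3·0.9000 / (0.3·0.9000 + 0.4·0.1000) ≈ 0.8710
After 'raise': P(aggressive) = 0.7·0.8710 / (0.7·0.8710 + 0.6·0.1290) ≈ 0.8873
After 'fold-or-call': P(aggressive) = 0.3·0.8873 / (0.3·0.8873 + 0.4·0.1127) ≈ 0.8552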